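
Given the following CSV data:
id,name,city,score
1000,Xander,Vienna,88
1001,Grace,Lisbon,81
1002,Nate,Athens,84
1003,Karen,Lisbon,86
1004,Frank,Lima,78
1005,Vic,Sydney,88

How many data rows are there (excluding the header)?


Counting rows (excluding header):
Header: id,name,city,score
Data rows: 6

ANSWER: 6


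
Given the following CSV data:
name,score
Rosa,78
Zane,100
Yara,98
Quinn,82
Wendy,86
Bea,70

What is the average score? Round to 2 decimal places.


Scores: 78, 100, 98, 82, 86, 70
Sum = 514
Count = 6
Average = 514 / 6 = 85.67

ANSWER: 85.67


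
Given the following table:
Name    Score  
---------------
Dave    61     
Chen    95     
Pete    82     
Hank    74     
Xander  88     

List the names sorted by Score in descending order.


Sorting by Score (descending):
  Chen: 95
  Xander: 88
  Pete: 82
  Hank: 74
  Dave: 61


ANSWER: Chen, Xander, Pete, Hank, Dave


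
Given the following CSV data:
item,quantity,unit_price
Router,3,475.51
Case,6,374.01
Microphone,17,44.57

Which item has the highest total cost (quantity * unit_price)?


Computing row totals:
  Router: 1426.53
  Case: 2244.06
  Microphone: 757.69
Maximum: Case (2244.06)

ANSWER: Case


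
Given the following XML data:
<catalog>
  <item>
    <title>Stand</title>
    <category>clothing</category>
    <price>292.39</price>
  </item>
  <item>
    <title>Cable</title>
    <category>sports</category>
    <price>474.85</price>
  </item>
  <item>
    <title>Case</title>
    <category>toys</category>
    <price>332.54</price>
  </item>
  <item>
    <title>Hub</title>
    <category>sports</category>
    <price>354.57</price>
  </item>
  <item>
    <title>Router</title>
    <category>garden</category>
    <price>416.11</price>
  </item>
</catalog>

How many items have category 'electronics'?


Scanning <item> elements for <category>electronics</category>:
Count: 0

ANSWER: 0


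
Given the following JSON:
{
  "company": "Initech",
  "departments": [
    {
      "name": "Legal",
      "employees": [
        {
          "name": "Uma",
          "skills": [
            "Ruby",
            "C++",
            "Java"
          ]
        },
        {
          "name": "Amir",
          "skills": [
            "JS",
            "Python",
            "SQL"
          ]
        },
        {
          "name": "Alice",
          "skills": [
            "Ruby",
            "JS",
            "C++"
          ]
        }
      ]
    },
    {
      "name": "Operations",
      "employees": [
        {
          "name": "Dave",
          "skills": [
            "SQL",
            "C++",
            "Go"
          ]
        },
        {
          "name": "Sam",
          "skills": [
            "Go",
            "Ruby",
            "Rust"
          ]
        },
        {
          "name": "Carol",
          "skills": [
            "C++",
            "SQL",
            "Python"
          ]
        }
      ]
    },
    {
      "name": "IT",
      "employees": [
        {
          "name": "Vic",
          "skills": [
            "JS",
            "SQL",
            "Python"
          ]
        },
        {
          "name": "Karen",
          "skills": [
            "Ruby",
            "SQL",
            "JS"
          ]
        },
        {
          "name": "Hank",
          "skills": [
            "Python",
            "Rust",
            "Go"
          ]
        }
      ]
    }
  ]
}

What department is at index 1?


Path: departments[1].name
Value: Operations

ANSWER: Operations


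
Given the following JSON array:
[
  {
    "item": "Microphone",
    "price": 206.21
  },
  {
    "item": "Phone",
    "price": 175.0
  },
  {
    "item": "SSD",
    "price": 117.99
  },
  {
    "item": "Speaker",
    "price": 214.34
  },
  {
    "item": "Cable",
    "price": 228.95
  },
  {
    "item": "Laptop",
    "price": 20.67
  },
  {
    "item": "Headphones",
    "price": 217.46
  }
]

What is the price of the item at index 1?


Array index 1 -> Phone
price = 175.0

ANSWER: 175.0


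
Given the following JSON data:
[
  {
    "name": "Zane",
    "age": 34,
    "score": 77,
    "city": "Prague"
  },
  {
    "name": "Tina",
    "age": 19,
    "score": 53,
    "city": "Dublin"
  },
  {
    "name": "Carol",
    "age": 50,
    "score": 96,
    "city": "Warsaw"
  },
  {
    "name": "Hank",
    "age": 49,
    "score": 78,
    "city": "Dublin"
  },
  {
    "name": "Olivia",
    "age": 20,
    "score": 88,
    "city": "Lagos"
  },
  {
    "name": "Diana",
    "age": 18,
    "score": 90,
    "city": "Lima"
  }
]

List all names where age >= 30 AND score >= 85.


Checking both conditions:
  Zane (age=34, score=77) -> no
  Tina (age=19, score=53) -> no
  Carol (age=50, score=96) -> YES
  Hank (age=49, score=78) -> no
  Olivia (age=20, score=88) -> no
  Diana (age=18, score=90) -> no


ANSWER: Carol


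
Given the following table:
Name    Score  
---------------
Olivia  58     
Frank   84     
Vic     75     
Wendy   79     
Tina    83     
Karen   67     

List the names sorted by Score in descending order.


Sorting by Score (descending):
  Frank: 84
  Tina: 83
  Wendy: 79
  Vic: 75
  Karen: 67
  Olivia: 58


ANSWER: Frank, Tina, Wendy, Vic, Karen, Olivia


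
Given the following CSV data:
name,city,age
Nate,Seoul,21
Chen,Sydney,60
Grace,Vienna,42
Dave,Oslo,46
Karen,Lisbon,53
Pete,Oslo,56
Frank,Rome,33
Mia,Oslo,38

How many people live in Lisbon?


Scanning city column for 'Lisbon':
  Row 5: Karen -> MATCH
Total matches: 1

ANSWER: 1


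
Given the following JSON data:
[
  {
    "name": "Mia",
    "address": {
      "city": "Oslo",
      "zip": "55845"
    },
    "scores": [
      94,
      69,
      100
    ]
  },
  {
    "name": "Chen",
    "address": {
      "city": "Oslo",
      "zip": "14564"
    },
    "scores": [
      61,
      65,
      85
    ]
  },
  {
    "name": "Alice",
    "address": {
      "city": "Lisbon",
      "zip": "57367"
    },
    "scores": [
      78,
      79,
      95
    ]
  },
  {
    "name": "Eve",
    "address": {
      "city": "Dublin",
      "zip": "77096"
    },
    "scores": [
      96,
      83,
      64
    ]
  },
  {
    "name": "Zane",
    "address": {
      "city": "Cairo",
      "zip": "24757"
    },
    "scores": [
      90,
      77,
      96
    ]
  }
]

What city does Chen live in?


Path: records[1].address.city
Value: Oslo

ANSWER: Oslo


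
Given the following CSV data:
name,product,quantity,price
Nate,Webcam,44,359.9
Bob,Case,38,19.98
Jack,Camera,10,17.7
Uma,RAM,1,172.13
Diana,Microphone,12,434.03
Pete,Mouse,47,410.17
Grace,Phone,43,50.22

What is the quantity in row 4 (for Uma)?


Row 4: Uma
Column 'quantity' = 1

ANSWER: 1


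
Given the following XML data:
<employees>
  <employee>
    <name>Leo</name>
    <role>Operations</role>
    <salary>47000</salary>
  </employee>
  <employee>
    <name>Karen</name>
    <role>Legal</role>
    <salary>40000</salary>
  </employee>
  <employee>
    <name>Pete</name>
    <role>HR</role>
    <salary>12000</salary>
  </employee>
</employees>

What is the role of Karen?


Searching for <employee> with <name>Karen</name>
Found at position 2
<role>Legal</role>

ANSWER: Legal


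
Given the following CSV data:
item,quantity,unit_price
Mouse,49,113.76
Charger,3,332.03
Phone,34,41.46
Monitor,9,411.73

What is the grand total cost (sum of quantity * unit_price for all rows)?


Computing row totals:
  Mouse: 49 * 113.76 = 5574.24
  Charger: 3 * 332.03 = 996.09
  Phone: 34 * 41.46 = 1409.64
  Monitor: 9 * 411.73 = 3705.57
Grand total = 5574.24 + 996.09 + 1409.64 + 3705.57 = 11685.54

ANSWER: 11685.54


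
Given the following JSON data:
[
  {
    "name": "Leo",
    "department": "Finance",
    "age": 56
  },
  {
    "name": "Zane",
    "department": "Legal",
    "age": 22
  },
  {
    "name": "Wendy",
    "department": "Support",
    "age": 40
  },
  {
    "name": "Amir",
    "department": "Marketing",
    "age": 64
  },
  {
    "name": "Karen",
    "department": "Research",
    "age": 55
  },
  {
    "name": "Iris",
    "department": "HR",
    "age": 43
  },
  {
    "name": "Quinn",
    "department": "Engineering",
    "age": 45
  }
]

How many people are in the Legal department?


Scanning records for department = Legal
  Record 1: Zane
Count: 1

ANSWER: 1


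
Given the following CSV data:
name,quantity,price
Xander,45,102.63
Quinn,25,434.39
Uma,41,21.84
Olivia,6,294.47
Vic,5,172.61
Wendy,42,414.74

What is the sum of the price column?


Values in 'price' column:
  Row 1: 102.63
  Row 2: 434.39
  Row 3: 21.84
  Row 4: 294.47
  Row 5: 172.61
  Row 6: 414.74
Sum = 102.63 + 434.39 + 21.84 + 294.47 + 172.61 + 414.74 = 1440.68

ANSWER: 1440.68


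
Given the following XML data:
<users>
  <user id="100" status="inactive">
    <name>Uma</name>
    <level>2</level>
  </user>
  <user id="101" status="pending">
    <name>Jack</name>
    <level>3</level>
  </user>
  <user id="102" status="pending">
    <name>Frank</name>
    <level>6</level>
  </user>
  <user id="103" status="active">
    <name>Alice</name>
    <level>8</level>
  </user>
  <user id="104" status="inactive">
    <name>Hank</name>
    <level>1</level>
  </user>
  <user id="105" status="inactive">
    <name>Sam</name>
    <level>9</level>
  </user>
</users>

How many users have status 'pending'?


Counting users with status='pending':
  Jack (id=101) -> MATCH
  Frank (id=102) -> MATCH
Count: 2

ANSWER: 2


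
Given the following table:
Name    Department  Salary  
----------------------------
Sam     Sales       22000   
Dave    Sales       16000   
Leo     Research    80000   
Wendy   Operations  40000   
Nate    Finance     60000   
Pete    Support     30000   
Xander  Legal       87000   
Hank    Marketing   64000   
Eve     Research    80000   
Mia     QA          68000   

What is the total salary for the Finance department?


Finance department members:
  Nate: 60000
Total = 60000 = 60000

ANSWER: 60000


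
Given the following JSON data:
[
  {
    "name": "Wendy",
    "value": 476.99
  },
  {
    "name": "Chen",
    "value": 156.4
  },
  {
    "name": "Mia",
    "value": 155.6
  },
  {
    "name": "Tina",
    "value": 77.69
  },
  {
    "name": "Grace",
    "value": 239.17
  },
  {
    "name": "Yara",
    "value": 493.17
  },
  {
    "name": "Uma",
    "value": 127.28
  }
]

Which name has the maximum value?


Comparing values:
  Wendy: 476.99
  Chen: 156.4
  Mia: 155.6
  Tina: 77.69
  Grace: 239.17
  Yara: 493.17
  Uma: 127.28
Maximum: Yara (493.17)

ANSWER: Yara


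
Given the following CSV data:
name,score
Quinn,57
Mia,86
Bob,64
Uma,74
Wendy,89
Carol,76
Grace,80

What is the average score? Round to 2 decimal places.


Scores: 57, 86, 64, 74, 89, 76, 80
Sum = 526
Count = 7
Average = 526 / 7 = 75.14

ANSWER: 75.14


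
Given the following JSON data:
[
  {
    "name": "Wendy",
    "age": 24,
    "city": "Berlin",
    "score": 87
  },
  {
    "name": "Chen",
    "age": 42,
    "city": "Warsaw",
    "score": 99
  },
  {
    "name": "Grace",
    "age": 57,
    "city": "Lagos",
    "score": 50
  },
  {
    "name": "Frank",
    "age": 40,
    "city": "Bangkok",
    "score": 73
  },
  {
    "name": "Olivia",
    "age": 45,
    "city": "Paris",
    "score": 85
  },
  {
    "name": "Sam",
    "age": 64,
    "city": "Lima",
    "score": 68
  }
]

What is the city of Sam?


Looking up record where name = Sam
Record index: 5
Field 'city' = Lima

ANSWER: Lima


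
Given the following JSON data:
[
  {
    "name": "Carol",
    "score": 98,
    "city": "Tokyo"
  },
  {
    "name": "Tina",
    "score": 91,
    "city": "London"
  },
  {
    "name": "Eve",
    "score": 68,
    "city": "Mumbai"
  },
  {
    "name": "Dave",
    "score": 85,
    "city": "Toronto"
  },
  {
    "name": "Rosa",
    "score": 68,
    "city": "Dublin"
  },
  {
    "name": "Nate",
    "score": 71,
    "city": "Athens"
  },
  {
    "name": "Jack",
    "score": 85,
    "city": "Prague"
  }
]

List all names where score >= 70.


Filtering records where score >= 70:
  Carol (score=98) -> YES
  Tina (score=91) -> YES
  Eve (score=68) -> no
  Dave (score=85) -> YES
  Rosa (score=68) -> no
  Nate (score=71) -> YES
  Jack (score=85) -> YES


ANSWER: Carol, Tina, Dave, Nate, Jack


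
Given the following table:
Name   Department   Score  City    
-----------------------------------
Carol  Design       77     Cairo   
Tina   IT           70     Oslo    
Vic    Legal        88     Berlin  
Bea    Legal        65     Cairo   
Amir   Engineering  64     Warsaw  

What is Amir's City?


Row 5: Amir
City = Warsaw

ANSWER: Warsaw


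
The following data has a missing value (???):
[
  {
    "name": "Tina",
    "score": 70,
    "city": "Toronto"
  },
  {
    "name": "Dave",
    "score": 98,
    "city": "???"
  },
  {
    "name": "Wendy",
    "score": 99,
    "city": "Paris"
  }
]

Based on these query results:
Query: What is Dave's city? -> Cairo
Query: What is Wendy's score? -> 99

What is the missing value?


The missing value is Dave's city
From query: Dave's city = Cairo

ANSWER: Cairo


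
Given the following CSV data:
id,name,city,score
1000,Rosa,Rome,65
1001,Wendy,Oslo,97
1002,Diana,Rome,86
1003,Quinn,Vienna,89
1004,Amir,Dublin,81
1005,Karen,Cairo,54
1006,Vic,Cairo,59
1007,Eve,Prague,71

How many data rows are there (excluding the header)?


Counting rows (excluding header):
Header: id,name,city,score
Data rows: 8

ANSWER: 8


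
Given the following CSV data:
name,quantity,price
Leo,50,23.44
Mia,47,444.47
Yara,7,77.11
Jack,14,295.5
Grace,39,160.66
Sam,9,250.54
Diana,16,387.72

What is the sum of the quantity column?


Values in 'quantity' column:
  Row 1: 50
  Row 2: 47
  Row 3: 7
  Row 4: 14
  Row 5: 39
  Row 6: 9
  Row 7: 16
Sum = 50 + 47 + 7 + 14 + 39 + 9 + 16 = 182

ANSWER: 182


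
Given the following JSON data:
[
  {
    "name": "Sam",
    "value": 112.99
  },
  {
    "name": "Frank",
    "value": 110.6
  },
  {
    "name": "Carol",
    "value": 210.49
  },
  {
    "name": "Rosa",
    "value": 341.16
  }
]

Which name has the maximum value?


Comparing values:
  Sam: 112.99
  Frank: 110.6
  Carol: 210.49
  Rosa: 341.16
Maximum: Rosa (341.16)

ANSWER: Rosa


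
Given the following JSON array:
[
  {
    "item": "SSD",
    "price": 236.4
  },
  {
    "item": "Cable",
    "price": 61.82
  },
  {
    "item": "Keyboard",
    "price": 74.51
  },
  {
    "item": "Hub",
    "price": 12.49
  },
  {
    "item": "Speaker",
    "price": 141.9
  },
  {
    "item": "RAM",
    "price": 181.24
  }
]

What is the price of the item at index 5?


Array index 5 -> RAM
price = 181.24

ANSWER: 181.24


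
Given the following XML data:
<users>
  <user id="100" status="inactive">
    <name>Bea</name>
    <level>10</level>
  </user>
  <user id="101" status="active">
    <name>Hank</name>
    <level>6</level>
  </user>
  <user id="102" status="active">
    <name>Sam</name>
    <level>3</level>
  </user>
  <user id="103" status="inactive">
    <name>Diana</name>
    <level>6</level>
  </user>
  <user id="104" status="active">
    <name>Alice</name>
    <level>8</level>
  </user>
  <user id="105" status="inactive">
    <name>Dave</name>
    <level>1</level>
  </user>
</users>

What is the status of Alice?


Finding user with name = Alice
user id="104" status="active"

ANSWER: active


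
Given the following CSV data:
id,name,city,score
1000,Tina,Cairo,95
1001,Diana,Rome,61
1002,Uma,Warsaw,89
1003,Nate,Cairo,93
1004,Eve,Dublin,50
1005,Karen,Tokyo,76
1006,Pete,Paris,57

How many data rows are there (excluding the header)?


Counting rows (excluding header):
Header: id,name,city,score
Data rows: 7

ANSWER: 7


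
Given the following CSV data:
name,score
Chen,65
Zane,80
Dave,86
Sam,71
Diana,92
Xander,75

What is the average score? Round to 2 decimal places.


Scores: 65, 80, 86, 71, 92, 75
Sum = 469
Count = 6
Average = 469 / 6 = 78.17

ANSWER: 78.17


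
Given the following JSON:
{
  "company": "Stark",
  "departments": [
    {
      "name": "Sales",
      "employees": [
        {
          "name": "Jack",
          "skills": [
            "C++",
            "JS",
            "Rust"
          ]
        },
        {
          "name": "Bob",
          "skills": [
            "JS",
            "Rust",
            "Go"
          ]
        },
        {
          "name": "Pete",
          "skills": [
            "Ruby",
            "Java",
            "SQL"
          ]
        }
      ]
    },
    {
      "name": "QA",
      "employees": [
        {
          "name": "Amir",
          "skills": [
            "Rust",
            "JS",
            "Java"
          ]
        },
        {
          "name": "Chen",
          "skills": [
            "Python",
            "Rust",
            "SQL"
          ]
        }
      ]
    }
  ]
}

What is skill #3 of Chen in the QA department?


Path: departments[1].employees[1].skills[2]
Value: SQL

ANSWER: SQL


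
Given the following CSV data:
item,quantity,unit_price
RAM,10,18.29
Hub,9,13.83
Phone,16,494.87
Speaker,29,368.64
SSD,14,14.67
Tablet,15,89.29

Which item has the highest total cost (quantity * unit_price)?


Computing row totals:
  RAM: 182.9
  Hub: 124.47
  Phone: 7917.92
  Speaker: 10690.56
  SSD: 205.38
  Tablet: 1339.35
Maximum: Speaker (10690.56)

ANSWER: Speaker


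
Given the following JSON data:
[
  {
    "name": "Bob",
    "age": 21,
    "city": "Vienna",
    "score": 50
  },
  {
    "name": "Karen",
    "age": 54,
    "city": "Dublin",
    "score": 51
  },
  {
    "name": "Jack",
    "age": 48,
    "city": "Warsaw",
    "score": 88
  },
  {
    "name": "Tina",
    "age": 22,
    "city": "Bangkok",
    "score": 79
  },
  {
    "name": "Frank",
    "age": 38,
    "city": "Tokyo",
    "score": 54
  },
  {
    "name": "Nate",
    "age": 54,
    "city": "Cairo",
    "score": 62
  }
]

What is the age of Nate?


Looking up record where name = Nate
Record index: 5
Field 'age' = 54

ANSWER: 54


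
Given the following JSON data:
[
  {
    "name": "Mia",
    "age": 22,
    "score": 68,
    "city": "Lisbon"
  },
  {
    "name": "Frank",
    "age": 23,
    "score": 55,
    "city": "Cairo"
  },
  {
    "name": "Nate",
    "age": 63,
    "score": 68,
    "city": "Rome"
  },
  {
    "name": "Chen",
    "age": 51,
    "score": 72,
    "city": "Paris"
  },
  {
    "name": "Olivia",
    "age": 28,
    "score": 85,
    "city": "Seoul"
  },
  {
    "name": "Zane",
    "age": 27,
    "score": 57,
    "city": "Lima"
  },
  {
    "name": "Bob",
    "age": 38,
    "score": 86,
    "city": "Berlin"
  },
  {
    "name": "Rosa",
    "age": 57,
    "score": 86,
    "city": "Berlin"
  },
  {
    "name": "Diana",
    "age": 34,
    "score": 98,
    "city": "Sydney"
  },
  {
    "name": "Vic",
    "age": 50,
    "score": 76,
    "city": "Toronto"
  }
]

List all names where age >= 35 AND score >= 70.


Checking both conditions:
  Mia (age=22, score=68) -> no
  Frank (age=23, score=55) -> no
  Nate (age=63, score=68) -> no
  Chen (age=51, score=72) -> YES
  Olivia (age=28, score=85) -> no
  Zane (age=27, score=57) -> no
  Bob (age=38, score=86) -> YES
  Rosa (age=57, score=86) -> YES
  Diana (age=34, score=98) -> no
  Vic (age=50, score=76) -> YES


ANSWER: Chen, Bob, Rosa, Vic


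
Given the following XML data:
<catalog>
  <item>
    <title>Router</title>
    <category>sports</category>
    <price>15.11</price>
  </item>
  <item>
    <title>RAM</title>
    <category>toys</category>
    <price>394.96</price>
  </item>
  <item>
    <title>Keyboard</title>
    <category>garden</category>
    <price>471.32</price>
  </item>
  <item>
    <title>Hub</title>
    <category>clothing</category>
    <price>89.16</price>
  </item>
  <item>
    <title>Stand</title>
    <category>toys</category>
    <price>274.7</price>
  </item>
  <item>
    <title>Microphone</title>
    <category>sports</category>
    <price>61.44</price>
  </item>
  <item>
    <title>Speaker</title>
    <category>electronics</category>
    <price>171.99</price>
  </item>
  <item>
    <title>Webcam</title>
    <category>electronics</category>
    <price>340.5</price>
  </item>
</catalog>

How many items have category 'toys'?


Scanning <item> elements for <category>toys</category>:
  Item 2: RAM -> MATCH
  Item 5: Stand -> MATCH
Count: 2

ANSWER: 2


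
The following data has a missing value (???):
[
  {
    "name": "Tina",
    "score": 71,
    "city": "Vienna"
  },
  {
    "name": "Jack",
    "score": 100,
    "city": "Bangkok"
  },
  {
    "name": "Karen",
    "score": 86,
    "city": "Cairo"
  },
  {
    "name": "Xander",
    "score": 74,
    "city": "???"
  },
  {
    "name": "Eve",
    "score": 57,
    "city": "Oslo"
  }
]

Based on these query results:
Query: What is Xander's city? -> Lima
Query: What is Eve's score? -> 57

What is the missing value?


The missing value is Xander's city
From query: Xander's city = Lima

ANSWER: Lima


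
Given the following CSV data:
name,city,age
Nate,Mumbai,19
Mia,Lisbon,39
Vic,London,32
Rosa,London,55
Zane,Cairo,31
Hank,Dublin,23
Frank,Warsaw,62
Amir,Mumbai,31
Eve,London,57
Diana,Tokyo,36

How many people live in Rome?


Scanning city column for 'Rome':
Total matches: 0

ANSWER: 0


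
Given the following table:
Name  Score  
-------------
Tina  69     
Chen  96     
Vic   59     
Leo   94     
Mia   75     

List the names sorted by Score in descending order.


Sorting by Score (descending):
  Chen: 96
  Leo: 94
  Mia: 75
  Tina: 69
  Vic: 59


ANSWER: Chen, Leo, Mia, Tina, Vic


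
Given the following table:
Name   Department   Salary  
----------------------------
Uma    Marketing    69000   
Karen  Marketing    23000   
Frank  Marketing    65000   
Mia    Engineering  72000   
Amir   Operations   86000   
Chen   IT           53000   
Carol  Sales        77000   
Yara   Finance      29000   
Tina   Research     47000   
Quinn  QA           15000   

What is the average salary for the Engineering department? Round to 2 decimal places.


Engineering department members:
  Mia: 72000
Sum = 72000
Count = 1
Average = 72000 / 1 = 72000.00

ANSWER: 72000.00


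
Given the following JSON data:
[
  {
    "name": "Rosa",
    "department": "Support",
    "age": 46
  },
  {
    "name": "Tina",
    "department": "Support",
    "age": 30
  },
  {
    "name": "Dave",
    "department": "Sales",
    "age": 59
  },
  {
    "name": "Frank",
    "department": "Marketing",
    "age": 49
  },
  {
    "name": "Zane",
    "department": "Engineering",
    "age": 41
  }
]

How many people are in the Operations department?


Scanning records for department = Operations
  No matches found
Count: 0

ANSWER: 0


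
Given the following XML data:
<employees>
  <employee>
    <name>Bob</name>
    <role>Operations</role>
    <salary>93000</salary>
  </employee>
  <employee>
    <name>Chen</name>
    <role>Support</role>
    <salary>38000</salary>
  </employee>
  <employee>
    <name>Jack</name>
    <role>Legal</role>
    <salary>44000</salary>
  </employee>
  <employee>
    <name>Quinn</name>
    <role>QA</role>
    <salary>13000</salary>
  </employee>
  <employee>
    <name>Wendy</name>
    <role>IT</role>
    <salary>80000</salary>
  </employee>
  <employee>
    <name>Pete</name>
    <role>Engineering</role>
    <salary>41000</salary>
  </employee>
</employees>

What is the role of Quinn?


Searching for <employee> with <name>Quinn</name>
Found at position 4
<role>QA</role>

ANSWER: QA


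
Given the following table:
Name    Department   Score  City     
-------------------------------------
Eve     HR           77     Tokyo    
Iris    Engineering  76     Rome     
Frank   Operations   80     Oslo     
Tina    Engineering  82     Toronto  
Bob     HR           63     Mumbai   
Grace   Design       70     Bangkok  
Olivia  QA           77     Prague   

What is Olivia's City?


Row 7: Olivia
City = Prague

ANSWER: Prague


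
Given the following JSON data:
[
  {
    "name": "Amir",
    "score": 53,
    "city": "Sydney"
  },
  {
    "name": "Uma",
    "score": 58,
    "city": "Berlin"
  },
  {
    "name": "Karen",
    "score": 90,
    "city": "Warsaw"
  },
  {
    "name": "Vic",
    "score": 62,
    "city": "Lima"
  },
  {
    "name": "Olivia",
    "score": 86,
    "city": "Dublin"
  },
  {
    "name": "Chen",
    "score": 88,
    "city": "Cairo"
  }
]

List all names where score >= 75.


Filtering records where score >= 75:
  Amir (score=53) -> no
  Uma (score=58) -> no
  Karen (score=90) -> YES
  Vic (score=62) -> no
  Olivia (score=86) -> YES
  Chen (score=88) -> YES


ANSWER: Karen, Olivia, Chen


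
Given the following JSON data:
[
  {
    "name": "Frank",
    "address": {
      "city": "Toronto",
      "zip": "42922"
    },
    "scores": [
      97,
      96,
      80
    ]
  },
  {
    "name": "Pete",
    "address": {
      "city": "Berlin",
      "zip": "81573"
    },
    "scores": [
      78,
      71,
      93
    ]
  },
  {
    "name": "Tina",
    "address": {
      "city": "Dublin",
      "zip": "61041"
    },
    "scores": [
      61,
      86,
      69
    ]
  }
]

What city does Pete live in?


Path: records[1].address.city
Value: Berlin

ANSWER: Berlin


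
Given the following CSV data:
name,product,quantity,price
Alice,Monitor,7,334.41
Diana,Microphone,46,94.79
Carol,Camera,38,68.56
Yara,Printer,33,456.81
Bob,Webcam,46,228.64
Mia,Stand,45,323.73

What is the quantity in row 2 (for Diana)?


Row 2: Diana
Column 'quantity' = 46

ANSWER: 46


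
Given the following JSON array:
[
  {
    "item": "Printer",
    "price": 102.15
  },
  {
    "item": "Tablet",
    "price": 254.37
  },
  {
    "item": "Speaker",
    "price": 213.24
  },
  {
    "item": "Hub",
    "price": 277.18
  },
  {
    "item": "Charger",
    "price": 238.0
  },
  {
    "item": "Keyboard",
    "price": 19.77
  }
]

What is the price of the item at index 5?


Array index 5 -> Keyboard
price = 19.77

ANSWER: 19.77


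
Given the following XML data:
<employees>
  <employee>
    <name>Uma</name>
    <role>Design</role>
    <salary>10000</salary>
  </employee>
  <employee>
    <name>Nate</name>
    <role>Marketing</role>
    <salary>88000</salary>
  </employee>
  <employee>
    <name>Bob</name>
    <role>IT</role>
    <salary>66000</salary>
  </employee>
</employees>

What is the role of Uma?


Searching for <employee> with <name>Uma</name>
Found at position 1
<role>Design</role>

ANSWER: Design


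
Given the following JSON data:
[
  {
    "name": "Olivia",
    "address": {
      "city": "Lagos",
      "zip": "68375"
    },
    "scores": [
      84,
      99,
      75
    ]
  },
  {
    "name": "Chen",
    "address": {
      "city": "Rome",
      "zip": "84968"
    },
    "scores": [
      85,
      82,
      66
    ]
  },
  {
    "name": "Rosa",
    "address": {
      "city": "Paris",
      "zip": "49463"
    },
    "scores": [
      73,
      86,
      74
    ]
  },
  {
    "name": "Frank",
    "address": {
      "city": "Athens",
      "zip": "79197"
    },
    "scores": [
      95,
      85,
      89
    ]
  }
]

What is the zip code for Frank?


Path: records[3].address.zip
Value: 79197

ANSWER: 79197


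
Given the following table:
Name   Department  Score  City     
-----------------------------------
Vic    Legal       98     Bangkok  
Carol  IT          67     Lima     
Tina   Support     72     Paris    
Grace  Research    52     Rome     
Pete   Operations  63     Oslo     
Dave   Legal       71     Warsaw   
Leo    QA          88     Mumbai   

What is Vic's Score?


Row 1: Vic
Score = 98

ANSWER: 98


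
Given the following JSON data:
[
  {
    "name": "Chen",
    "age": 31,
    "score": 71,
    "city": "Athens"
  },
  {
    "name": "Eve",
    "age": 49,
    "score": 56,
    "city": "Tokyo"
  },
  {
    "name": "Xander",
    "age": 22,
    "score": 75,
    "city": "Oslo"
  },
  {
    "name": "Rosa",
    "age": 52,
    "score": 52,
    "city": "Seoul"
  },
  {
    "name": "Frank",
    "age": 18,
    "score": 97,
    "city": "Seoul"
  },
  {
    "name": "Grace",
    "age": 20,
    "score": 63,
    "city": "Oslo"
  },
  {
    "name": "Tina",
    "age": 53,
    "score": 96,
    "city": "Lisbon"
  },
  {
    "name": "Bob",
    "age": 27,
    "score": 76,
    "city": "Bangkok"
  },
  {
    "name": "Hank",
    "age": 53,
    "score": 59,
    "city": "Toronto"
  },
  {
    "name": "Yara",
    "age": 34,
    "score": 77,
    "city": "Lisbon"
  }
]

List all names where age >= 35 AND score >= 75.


Checking both conditions:
  Chen (age=31, score=71) -> no
  Eve (age=49, score=56) -> no
  Xander (age=22, score=75) -> no
  Rosa (age=52, score=52) -> no
  Frank (age=18, score=97) -> no
  Grace (age=20, score=63) -> no
  Tina (age=53, score=96) -> YES
  Bob (age=27, score=76) -> no
  Hank (age=53, score=59) -> no
  Yara (age=34, score=77) -> no


ANSWER: Tina


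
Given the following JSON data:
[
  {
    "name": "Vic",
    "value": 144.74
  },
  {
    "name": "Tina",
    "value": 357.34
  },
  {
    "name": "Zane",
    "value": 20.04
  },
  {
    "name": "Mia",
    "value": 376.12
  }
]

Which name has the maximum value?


Comparing values:
  Vic: 144.74
  Tina: 357.34
  Zane: 20.04
  Mia: 376.12
Maximum: Mia (376.12)

ANSWER: Mia


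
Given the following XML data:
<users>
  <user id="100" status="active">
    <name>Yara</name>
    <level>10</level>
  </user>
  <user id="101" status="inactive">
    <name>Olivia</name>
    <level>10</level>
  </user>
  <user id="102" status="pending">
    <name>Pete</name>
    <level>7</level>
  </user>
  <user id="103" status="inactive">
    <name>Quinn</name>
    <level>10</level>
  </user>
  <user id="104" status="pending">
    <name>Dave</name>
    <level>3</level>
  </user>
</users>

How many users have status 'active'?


Counting users with status='active':
  Yara (id=100) -> MATCH
Count: 1

ANSWER: 1


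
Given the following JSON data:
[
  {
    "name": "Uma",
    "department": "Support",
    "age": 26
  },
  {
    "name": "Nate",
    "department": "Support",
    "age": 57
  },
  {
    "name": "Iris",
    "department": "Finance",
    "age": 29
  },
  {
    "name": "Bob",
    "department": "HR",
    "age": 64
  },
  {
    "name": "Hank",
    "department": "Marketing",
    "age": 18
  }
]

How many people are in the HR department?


Scanning records for department = HR
  Record 3: Bob
Count: 1

ANSWER: 1


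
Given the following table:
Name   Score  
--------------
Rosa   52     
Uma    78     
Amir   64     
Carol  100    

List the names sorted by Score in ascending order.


Sorting by Score (ascending):
  Rosa: 52
  Amir: 64
  Uma: 78
  Carol: 100


ANSWER: Rosa, Amir, Uma, Carol


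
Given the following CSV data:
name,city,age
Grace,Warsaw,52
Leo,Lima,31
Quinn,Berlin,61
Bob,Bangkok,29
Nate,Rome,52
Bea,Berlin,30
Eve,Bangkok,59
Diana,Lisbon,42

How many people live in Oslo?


Scanning city column for 'Oslo':
Total matches: 0

ANSWER: 0


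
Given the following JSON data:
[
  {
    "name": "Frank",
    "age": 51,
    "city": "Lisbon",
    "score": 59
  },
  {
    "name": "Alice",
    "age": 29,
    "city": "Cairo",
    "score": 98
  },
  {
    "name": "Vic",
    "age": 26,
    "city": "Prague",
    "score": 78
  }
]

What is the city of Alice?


Looking up record where name = Alice
Record index: 1
Field 'city' = Cairo

ANSWER: Cairo


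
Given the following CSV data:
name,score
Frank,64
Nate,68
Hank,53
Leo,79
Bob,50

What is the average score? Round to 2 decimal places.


Scores: 64, 68, 53, 79, 50
Sum = 314
Count = 5
Average = 314 / 5 = 62.80

ANSWER: 62.80


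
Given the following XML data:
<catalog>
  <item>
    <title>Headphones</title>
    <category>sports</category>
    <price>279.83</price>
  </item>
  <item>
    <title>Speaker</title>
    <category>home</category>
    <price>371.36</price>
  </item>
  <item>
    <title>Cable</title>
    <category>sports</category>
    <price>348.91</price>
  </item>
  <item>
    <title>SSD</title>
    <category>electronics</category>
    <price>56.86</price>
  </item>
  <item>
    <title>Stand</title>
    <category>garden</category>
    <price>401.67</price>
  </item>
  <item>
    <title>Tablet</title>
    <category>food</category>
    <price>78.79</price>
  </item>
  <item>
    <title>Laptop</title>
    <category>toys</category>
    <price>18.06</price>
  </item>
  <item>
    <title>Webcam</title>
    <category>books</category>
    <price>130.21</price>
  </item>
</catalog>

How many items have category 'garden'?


Scanning <item> elements for <category>garden</category>:
  Item 5: Stand -> MATCH
Count: 1

ANSWER: 1


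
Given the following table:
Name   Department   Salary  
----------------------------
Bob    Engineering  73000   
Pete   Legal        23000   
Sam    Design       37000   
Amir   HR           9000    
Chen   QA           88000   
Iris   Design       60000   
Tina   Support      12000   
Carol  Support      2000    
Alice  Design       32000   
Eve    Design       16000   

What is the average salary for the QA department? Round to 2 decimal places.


QA department members:
  Chen: 88000
Sum = 88000
Count = 1
Average = 88000 / 1 = 88000.00

ANSWER: 88000.00


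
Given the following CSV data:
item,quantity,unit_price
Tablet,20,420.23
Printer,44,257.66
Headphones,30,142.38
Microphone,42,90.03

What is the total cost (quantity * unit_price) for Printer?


Row: Printer
quantity = 44
unit_price = 257.66
total = 44 * 257.66 = 11337.04

ANSWER: 11337.04


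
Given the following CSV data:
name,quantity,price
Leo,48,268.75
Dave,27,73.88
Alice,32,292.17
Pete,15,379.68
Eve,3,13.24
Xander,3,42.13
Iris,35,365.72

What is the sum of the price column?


Values in 'price' column:
  Row 1: 268.75
  Row 2: 73.88
  Row 3: 292.17
  Row 4: 379.68
  Row 5: 13.24
  Row 6: 42.13
  Row 7: 365.72
Sum = 268.75 + 73.88 + 292.17 + 379.68 + 13.24 + 42.13 + 365.72 = 1435.57

ANSWER: 1435.57


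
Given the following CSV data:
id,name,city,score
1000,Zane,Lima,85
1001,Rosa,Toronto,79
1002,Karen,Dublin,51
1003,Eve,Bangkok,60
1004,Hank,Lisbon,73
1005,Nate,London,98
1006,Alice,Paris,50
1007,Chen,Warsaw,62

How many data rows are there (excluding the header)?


Counting rows (excluding header):
Header: id,name,city,score
Data rows: 8

ANSWER: 8


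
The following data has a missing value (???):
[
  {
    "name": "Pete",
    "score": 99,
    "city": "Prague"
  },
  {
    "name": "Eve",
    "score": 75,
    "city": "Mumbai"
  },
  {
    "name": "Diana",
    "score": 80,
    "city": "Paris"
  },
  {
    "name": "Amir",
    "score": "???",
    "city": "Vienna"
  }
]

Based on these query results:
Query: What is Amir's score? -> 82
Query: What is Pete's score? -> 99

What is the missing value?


The missing value is Amir's score
From query: Amir's score = 82

ANSWER: 82


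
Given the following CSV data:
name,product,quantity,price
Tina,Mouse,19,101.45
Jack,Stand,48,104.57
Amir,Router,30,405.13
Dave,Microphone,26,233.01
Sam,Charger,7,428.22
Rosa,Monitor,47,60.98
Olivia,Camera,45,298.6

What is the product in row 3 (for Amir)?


Row 3: Amir
Column 'product' = Router

ANSWER: Router


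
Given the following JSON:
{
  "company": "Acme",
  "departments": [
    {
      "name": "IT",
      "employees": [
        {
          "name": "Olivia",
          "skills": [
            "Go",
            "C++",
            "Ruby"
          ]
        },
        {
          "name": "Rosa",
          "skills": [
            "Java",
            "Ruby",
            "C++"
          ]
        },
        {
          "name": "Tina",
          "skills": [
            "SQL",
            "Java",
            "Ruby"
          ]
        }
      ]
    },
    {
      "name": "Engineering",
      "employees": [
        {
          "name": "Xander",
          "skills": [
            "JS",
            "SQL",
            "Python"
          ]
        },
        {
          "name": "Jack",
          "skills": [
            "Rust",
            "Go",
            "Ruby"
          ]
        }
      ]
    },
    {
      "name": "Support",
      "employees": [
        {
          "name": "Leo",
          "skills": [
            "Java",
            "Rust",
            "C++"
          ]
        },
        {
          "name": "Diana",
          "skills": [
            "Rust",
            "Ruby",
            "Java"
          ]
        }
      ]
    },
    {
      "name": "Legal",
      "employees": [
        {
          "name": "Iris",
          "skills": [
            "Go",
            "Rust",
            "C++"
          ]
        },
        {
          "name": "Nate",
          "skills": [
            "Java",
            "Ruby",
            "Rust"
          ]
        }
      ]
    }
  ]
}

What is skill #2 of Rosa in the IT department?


Path: departments[0].employees[1].skills[1]
Value: Ruby

ANSWER: Ruby


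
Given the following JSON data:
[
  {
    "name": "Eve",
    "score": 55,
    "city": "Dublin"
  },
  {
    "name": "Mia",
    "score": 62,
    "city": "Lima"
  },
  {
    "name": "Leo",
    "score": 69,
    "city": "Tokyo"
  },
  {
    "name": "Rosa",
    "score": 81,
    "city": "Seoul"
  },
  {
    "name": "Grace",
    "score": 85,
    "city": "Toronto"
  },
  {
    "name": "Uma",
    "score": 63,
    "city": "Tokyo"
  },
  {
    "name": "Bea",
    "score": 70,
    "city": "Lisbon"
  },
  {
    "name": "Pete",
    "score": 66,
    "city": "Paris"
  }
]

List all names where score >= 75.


Filtering records where score >= 75:
  Eve (score=55) -> no
  Mia (score=62) -> no
  Leo (score=69) -> no
  Rosa (score=81) -> YES
  Grace (score=85) -> YES
  Uma (score=63) -> no
  Bea (score=70) -> no
  Pete (score=66) -> no


ANSWER: Rosa, Grace


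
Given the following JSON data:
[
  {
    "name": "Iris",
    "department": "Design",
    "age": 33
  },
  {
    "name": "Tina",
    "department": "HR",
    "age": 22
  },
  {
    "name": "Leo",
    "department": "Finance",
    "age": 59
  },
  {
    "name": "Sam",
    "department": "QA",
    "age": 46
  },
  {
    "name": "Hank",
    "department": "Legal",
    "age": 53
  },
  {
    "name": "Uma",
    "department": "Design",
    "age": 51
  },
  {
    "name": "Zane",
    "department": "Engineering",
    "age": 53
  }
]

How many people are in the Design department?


Scanning records for department = Design
  Record 0: Iris
  Record 5: Uma
Count: 2

ANSWER: 2


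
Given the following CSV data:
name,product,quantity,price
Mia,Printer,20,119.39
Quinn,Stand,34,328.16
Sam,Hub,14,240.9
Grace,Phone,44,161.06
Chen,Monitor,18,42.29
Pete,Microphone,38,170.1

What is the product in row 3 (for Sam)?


Row 3: Sam
Column 'product' = Hub

ANSWER: Hub


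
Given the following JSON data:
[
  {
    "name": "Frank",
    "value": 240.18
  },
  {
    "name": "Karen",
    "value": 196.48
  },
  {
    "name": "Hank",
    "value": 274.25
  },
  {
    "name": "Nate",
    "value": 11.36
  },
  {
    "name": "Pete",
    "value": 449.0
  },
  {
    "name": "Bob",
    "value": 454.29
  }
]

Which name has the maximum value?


Comparing values:
  Frank: 240.18
  Karen: 196.48
  Hank: 274.25
  Nate: 11.36
  Pete: 449.0
  Bob: 454.29
Maximum: Bob (454.29)

ANSWER: Bob


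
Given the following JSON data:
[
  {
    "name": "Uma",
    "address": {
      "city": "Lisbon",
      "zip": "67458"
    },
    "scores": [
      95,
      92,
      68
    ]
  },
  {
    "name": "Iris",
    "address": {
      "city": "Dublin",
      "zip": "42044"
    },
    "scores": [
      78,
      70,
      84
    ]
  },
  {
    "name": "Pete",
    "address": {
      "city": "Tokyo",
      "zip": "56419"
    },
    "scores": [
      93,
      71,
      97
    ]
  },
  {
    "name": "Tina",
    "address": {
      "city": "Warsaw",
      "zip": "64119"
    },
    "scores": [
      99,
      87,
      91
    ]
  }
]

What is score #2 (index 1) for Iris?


Path: records[1].scores[1]
Value: 70

ANSWER: 70


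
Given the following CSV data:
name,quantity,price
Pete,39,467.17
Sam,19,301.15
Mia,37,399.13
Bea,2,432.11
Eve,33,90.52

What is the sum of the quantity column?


Values in 'quantity' column:
  Row 1: 39
  Row 2: 19
  Row 3: 37
  Row 4: 2
  Row 5: 33
Sum = 39 + 19 + 37 + 2 + 33 = 130

ANSWER: 130


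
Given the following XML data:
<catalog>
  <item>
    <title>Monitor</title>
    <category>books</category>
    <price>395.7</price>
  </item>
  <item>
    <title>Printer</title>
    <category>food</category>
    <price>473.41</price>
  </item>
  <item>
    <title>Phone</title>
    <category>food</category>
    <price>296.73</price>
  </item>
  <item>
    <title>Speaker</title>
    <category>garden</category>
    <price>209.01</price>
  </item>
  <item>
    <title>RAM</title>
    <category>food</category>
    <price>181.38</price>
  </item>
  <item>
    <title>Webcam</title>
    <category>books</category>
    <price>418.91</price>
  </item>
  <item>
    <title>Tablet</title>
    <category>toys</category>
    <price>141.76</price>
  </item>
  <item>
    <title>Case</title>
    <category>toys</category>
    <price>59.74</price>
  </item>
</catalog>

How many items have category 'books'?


Scanning <item> elements for <category>books</category>:
  Item 1: Monitor -> MATCH
  Item 6: Webcam -> MATCH
Count: 2

ANSWER: 2
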